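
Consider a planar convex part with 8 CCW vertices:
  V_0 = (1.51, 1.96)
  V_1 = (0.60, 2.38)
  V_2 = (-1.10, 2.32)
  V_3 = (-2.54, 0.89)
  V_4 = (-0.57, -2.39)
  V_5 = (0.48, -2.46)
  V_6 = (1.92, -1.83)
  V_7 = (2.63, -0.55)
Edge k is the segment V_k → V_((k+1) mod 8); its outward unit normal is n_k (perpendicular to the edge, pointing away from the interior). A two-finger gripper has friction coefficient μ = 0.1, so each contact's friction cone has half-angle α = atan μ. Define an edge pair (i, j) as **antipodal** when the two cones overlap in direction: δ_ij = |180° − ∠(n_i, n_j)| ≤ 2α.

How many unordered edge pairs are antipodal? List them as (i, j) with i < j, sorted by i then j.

α = atan 0.1 = 5.71°;  2α = 11.42°
n_0 = (+0.4191, +0.9080)
n_1 = (-0.0353, +0.9994)
n_2 = (-0.7046, +0.7096)
n_3 = (-0.8573, -0.5149)
n_4 = (-0.0665, -0.9978)
n_5 = (+0.4008, -0.9162)
n_6 = (+0.8745, -0.4851)
n_7 = (+0.9132, +0.4075)
  (0,1): δ = 153.20°  ·
  (0,2): δ = 110.42°  ·
  (0,3): δ = 34.24°  ·
  (0,4): δ = 20.96°  ·
  (0,5): δ = 48.40°  ·
  (0,6): δ = 85.76°  ·
  (0,7): δ = 138.82°  ·
  (1,2): δ = 137.22°  ·
  (1,3): δ = 61.03°  ·
  (1,4): δ = 5.84°  ✓
  (1,5): δ = 21.61°  ·
  (1,6): δ = 58.96°  ·
  (1,7): δ = 112.03°  ·
  (2,3): δ = 103.81°  ·
  (2,4): δ = 48.61°  ·
  (2,5): δ = 21.17°  ·
  (2,6): δ = 16.18°  ·
  (2,7): δ = 69.25°  ·
  (3,4): δ = 124.80°  ·
  (3,5): δ = 97.36°  ·
  (3,6): δ = 60.01°  ·
  (3,7): δ = 6.94°  ✓
  (4,5): δ = 152.56°  ·
  (4,6): δ = 115.20°  ·
  (4,7): δ = 62.14°  ·
  (5,6): δ = 142.65°  ·
  (5,7): δ = 89.58°  ·
  (6,7): δ = 126.94°  ·
antipodal pairs: 2

count = 2; pairs: (1,4), (3,7)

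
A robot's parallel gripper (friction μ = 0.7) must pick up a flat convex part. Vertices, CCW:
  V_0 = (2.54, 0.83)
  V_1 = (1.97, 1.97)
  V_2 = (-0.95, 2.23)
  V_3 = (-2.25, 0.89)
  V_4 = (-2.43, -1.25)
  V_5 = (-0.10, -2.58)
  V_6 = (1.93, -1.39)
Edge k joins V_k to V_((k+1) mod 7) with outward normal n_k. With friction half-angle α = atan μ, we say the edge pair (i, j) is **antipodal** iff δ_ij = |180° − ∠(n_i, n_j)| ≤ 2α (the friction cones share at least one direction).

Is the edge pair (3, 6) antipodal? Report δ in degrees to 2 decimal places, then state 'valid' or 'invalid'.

α = atan 0.7 = 34.99°;  2α = 69.98°
edge 3: e_3 = (-0.18, -2.14);  n_3 = (-0.9965, +0.0838)
edge 6: e_6 = (+0.61, +2.22);  n_6 = (+0.9643, -0.2650)
∠(n_3, n_6) = 169.44°
δ = |180° − 169.44°| = 10.56°
10.56° ≤ 2α = 69.98°  →  valid

δ = 10.56°, valid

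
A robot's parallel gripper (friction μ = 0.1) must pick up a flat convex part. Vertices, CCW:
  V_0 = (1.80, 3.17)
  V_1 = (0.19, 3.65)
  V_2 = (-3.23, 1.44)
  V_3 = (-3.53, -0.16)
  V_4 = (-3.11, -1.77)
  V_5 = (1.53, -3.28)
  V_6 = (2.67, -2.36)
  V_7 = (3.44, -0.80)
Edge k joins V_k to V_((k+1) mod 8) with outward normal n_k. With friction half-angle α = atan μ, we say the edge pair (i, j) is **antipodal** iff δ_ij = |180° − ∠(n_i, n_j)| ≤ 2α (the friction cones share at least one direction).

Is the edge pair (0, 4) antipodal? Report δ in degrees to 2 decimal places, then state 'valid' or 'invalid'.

α = atan 0.1 = 5.71°;  2α = 11.42°
edge 0: e_0 = (-1.61, +0.48);  n_0 = (+0.2857, +0.9583)
edge 4: e_4 = (+4.64, -1.51);  n_4 = (-0.3095, -0.9509)
∠(n_0, n_4) = 178.57°
δ = |180° − 178.57°| = 1.43°
1.43° ≤ 2α = 11.42°  →  valid

δ = 1.43°, valid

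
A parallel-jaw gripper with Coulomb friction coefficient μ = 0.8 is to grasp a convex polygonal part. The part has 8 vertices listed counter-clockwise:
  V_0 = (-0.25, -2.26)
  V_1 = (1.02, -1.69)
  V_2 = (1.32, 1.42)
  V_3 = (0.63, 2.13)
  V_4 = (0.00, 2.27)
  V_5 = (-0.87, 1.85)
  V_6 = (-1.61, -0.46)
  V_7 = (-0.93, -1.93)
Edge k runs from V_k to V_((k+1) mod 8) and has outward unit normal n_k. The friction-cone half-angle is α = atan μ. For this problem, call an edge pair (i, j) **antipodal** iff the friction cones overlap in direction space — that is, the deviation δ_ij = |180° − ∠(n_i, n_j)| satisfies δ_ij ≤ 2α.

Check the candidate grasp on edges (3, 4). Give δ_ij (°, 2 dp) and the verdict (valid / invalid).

δ = 141.70°, invalid

α = atan 0.8 = 38.66°;  2α = 77.32°
edge 3: e_3 = (-0.63, +0.14);  n_3 = (+0.2169, +0.9762)
edge 4: e_4 = (-0.87, -0.42);  n_4 = (-0.4347, +0.9006)
∠(n_3, n_4) = 38.30°
δ = |180° − 38.30°| = 141.70°
141.70° > 2α = 77.32°  →  invalid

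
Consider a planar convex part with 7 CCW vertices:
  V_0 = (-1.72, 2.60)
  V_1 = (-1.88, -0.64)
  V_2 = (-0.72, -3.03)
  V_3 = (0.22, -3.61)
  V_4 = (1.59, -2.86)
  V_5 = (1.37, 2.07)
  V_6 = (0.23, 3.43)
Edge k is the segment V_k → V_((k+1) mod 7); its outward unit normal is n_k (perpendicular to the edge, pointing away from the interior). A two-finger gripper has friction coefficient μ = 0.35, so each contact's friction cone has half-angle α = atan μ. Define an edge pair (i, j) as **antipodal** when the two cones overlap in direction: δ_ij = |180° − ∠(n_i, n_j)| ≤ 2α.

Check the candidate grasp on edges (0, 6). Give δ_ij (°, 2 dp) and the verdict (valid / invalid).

α = atan 0.35 = 19.29°;  2α = 38.58°
edge 0: e_0 = (-0.16, -3.24);  n_0 = (-0.9988, +0.0493)
edge 6: e_6 = (-1.95, -0.83);  n_6 = (-0.3916, +0.9201)
∠(n_0, n_6) = 64.12°
δ = |180° − 64.12°| = 115.88°
115.88° > 2α = 38.58°  →  invalid

δ = 115.88°, invalid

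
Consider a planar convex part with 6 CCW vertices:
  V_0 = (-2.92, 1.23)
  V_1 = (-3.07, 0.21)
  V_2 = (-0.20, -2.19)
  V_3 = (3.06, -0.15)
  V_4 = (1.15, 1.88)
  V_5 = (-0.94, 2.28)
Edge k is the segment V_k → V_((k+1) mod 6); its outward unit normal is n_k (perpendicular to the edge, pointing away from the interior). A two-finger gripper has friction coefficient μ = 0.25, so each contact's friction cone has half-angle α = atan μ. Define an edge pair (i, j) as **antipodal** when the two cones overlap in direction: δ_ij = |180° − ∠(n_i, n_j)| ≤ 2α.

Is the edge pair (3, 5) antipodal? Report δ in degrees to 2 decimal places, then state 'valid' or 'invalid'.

α = atan 0.25 = 14.04°;  2α = 28.07°
edge 3: e_3 = (-1.91, +2.03);  n_3 = (+0.7283, +0.6853)
edge 5: e_5 = (-1.98, -1.05);  n_5 = (-0.4685, +0.8835)
∠(n_3, n_5) = 74.68°
δ = |180° − 74.68°| = 105.32°
105.32° > 2α = 28.07°  →  invalid

δ = 105.32°, invalid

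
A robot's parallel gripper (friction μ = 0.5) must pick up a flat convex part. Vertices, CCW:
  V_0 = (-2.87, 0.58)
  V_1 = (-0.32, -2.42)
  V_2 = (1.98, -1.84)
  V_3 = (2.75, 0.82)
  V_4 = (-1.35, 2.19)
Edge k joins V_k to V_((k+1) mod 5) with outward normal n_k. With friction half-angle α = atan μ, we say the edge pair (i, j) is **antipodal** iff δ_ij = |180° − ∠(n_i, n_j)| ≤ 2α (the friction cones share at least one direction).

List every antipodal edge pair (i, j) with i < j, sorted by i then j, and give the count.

α = atan 0.5 = 26.57°;  2α = 53.13°
n_0 = (-0.7619, -0.6476)
n_1 = (+0.2445, -0.9696)
n_2 = (+0.9606, -0.2781)
n_3 = (+0.3169, +0.9485)
n_4 = (-0.7271, +0.6865)
  (0,1): δ = 116.21°  ·
  (0,2): δ = 56.51°  ·
  (0,3): δ = 31.16°  ✓
  (0,4): δ = 96.28°  ·
  (1,2): δ = 120.30°  ·
  (1,3): δ = 32.63°  ✓
  (1,4): δ = 32.49°  ✓
  (2,3): δ = 92.33°  ·
  (2,4): δ = 27.21°  ✓
  (3,4): δ = 114.88°  ·
antipodal pairs: 4

count = 4; pairs: (0,3), (1,3), (1,4), (2,4)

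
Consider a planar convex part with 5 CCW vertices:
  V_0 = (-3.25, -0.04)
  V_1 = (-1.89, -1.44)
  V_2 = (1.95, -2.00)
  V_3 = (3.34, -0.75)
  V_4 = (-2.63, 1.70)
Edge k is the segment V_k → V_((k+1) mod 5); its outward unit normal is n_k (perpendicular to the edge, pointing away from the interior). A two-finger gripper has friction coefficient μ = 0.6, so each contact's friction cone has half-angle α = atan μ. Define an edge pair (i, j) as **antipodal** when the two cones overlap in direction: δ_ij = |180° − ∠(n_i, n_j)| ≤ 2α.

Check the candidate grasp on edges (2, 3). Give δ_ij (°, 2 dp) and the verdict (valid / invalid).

α = atan 0.6 = 30.96°;  2α = 61.93°
edge 2: e_2 = (+1.39, +1.25);  n_2 = (+0.6687, -0.7436)
edge 3: e_3 = (-5.97, +2.45);  n_3 = (+0.3797, +0.9251)
∠(n_2, n_3) = 115.72°
δ = |180° − 115.72°| = 64.28°
64.28° > 2α = 61.93°  →  invalid

δ = 64.28°, invalid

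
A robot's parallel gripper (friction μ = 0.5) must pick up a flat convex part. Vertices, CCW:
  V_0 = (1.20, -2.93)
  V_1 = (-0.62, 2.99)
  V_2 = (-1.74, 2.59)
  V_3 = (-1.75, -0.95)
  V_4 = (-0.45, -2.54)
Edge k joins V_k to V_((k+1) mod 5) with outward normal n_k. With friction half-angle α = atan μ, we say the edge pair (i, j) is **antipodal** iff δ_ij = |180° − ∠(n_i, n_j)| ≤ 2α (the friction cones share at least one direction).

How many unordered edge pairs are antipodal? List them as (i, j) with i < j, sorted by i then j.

count = 3; pairs: (0,2), (0,3), (1,4)

α = atan 0.5 = 26.57°;  2α = 53.13°
n_0 = (+0.9558, +0.2939)
n_1 = (-0.3363, +0.9417)
n_2 = (-1.0000, +0.0028)
n_3 = (-0.7742, -0.6330)
n_4 = (-0.2300, -0.9732)
  (0,1): δ = 87.44°  ·
  (0,2): δ = 17.25°  ✓
  (0,3): δ = 22.18°  ✓
  (0,4): δ = 59.61°  ·
  (1,2): δ = 109.82°  ·
  (1,3): δ = 70.38°  ·
  (1,4): δ = 32.95°  ✓
  (2,3): δ = 140.57°  ·
  (2,4): δ = 103.14°  ·
  (3,4): δ = 142.57°  ·
antipodal pairs: 3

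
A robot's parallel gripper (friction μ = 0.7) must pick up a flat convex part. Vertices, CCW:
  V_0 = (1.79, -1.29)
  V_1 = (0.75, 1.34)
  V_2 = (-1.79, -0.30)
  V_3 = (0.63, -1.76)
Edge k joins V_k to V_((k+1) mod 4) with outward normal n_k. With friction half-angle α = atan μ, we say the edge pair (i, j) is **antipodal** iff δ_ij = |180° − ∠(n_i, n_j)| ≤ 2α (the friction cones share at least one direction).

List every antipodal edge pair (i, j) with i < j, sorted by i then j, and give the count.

count = 3; pairs: (0,2), (1,2), (1,3)

α = atan 0.7 = 34.99°;  2α = 69.98°
n_0 = (+0.9299, +0.3677)
n_1 = (-0.5424, +0.8401)
n_2 = (-0.5166, -0.8562)
n_3 = (+0.3755, -0.9268)
  (0,1): δ = 78.73°  ·
  (0,2): δ = 37.32°  ✓
  (0,3): δ = 90.48°  ·
  (1,2): δ = 63.95°  ✓
  (1,3): δ = 10.79°  ✓
  (2,3): δ = 126.84°  ·
antipodal pairs: 3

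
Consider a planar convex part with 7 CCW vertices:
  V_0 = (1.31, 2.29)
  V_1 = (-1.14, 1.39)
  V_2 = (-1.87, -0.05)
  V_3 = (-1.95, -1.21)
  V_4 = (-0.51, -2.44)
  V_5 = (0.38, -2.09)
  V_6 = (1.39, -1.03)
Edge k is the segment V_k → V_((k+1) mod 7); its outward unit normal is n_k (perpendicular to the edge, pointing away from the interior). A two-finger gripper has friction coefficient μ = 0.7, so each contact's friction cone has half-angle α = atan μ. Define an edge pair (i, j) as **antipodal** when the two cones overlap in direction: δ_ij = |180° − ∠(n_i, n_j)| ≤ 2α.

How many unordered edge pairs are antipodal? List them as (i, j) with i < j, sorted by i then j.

α = atan 0.7 = 34.99°;  2α = 69.98°
n_0 = (-0.3448, +0.9387)
n_1 = (-0.8919, +0.4522)
n_2 = (-0.9976, +0.0688)
n_3 = (-0.6495, -0.7604)
n_4 = (+0.3660, -0.9306)
n_5 = (+0.7240, -0.6898)
n_6 = (+0.9997, +0.0241)
  (0,1): δ = 137.05°  ·
  (0,2): δ = 114.12°  ·
  (0,3): δ = 60.67°  ✓
  (0,4): δ = 1.30°  ✓
  (0,5): δ = 26.21°  ✓
  (0,6): δ = 71.21°  ·
  (1,2): δ = 157.06°  ·
  (1,3): δ = 103.62°  ·
  (1,4): δ = 41.65°  ✓
  (1,5): δ = 16.73°  ✓
  (1,6): δ = 28.26°  ✓
  (2,3): δ = 126.56°  ·
  (2,4): δ = 64.59°  ✓
  (2,5): δ = 39.67°  ✓
  (2,6): δ = 5.33°  ✓
  (3,4): δ = 118.03°  ·
  (3,5): δ = 93.11°  ·
  (3,6): δ = 48.12°  ✓
  (4,5): δ = 155.08°  ·
  (4,6): δ = 110.09°  ·
  (5,6): δ = 135.00°  ·
antipodal pairs: 10

count = 10; pairs: (0,3), (0,4), (0,5), (1,4), (1,5), (1,6), (2,4), (2,5), (2,6), (3,6)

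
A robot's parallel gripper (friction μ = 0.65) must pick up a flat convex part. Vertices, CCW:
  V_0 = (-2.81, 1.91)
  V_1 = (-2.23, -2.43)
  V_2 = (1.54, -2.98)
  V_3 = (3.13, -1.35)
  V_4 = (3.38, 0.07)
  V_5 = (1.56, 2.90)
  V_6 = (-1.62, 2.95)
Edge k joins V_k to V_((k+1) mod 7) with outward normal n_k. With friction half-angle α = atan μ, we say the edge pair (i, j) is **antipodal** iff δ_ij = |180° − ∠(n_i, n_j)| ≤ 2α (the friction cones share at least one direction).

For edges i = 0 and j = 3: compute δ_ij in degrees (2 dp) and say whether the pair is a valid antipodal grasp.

α = atan 0.65 = 33.02°;  2α = 66.05°
edge 0: e_0 = (+0.58, -4.34);  n_0 = (-0.9912, -0.1325)
edge 3: e_3 = (+0.25, +1.42);  n_3 = (+0.9849, -0.1734)
∠(n_0, n_3) = 162.40°
δ = |180° − 162.40°| = 17.60°
17.60° ≤ 2α = 66.05°  →  valid

δ = 17.60°, valid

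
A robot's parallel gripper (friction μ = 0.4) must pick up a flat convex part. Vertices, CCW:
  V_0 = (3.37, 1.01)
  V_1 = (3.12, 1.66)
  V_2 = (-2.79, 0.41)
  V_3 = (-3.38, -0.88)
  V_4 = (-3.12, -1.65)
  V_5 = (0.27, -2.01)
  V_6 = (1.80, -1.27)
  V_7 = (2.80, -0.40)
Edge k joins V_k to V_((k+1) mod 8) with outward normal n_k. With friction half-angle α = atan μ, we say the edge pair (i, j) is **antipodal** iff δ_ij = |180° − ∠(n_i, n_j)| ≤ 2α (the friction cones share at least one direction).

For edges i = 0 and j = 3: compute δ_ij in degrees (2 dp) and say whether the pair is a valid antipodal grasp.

α = atan 0.4 = 21.80°;  2α = 43.60°
edge 0: e_0 = (-0.25, +0.65);  n_0 = (+0.9333, +0.3590)
edge 3: e_3 = (+0.26, -0.77);  n_3 = (-0.9474, -0.3199)
∠(n_0, n_3) = 177.62°
δ = |180° − 177.62°| = 2.38°
2.38° ≤ 2α = 43.60°  →  valid

δ = 2.38°, valid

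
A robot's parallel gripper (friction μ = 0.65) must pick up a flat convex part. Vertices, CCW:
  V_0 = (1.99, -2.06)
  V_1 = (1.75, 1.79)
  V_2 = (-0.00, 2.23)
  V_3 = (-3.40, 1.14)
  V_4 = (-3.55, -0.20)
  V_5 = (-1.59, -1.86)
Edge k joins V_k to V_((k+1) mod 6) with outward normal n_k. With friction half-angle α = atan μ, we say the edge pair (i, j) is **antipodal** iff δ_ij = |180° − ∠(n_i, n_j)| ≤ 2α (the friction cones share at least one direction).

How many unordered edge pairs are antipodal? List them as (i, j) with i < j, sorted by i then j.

count = 6; pairs: (0,3), (0,4), (1,4), (1,5), (2,4), (2,5)

α = atan 0.65 = 33.02°;  2α = 66.05°
n_0 = (+0.9981, +0.0622)
n_1 = (+0.2438, +0.9698)
n_2 = (-0.3053, +0.9523)
n_3 = (-0.9938, +0.1112)
n_4 = (-0.6463, -0.7631)
n_5 = (-0.0558, -0.9984)
  (0,1): δ = 107.68°  ·
  (0,2): δ = 75.79°  ·
  (0,3): δ = 9.95°  ✓
  (0,4): δ = 46.17°  ✓
  (0,5): δ = 83.24°  ·
  (1,2): δ = 148.11°  ·
  (1,3): δ = 82.27°  ·
  (1,4): δ = 26.15°  ✓
  (1,5): δ = 10.92°  ✓
  (2,3): δ = 114.16°  ·
  (2,4): δ = 58.04°  ✓
  (2,5): δ = 20.97°  ✓
  (3,4): δ = 123.88°  ·
  (3,5): δ = 86.81°  ·
  (4,5): δ = 142.94°  ·
antipodal pairs: 6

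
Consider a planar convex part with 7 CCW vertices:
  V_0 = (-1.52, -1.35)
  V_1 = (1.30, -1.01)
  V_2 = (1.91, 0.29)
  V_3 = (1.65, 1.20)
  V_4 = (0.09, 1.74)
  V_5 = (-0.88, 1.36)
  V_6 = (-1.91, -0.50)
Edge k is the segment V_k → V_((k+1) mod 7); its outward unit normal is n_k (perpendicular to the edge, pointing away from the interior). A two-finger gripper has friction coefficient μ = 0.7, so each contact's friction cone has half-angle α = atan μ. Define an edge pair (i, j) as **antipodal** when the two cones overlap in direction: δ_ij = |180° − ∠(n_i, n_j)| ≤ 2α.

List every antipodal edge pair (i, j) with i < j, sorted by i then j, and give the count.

α = atan 0.7 = 34.99°;  2α = 69.98°
n_0 = (+0.1197, -0.9928)
n_1 = (+0.9053, -0.4248)
n_2 = (+0.9615, +0.2747)
n_3 = (+0.3271, +0.9450)
n_4 = (-0.3648, +0.9311)
n_5 = (-0.8748, +0.4844)
n_6 = (-0.9089, -0.4170)
  (0,1): δ = 122.01°  ·
  (0,2): δ = 80.93°  ·
  (0,3): δ = 25.97°  ✓
  (0,4): δ = 14.52°  ✓
  (0,5): δ = 54.15°  ✓
  (0,6): δ = 107.77°  ·
  (1,2): δ = 138.92°  ·
  (1,3): δ = 83.96°  ·
  (1,4): δ = 43.47°  ✓
  (1,5): δ = 3.84°  ✓
  (1,6): δ = 49.78°  ✓
  (2,3): δ = 125.04°  ·
  (2,4): δ = 84.55°  ·
  (2,5): δ = 44.92°  ✓
  (2,6): δ = 8.70°  ✓
  (3,4): δ = 139.51°  ·
  (3,5): δ = 99.88°  ·
  (3,6): δ = 46.26°  ✓
  (4,5): δ = 140.37°  ·
  (4,6): δ = 86.75°  ·
  (5,6): δ = 126.38°  ·
antipodal pairs: 9

count = 9; pairs: (0,3), (0,4), (0,5), (1,4), (1,5), (1,6), (2,5), (2,6), (3,6)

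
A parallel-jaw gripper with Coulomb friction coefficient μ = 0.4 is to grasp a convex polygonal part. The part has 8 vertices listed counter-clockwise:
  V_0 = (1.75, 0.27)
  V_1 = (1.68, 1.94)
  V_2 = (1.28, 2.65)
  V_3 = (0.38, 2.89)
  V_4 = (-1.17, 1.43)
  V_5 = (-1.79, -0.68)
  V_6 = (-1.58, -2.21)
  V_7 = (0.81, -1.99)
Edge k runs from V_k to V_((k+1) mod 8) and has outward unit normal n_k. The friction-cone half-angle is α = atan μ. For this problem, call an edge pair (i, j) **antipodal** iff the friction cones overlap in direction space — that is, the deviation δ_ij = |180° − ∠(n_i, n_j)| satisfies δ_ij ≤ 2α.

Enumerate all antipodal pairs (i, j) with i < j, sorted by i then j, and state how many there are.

count = 8; pairs: (0,4), (0,5), (1,5), (2,6), (3,6), (3,7), (4,7), (5,7)

α = atan 0.4 = 21.80°;  2α = 43.60°
n_0 = (+0.9991, +0.0419)
n_1 = (+0.8712, +0.4908)
n_2 = (+0.2577, +0.9662)
n_3 = (-0.6857, +0.7279)
n_4 = (-0.9594, +0.2819)
n_5 = (-0.9907, -0.1360)
n_6 = (+0.0917, -0.9958)
n_7 = (+0.9233, -0.3840)
  (0,1): δ = 153.00°  ·
  (0,2): δ = 107.33°  ·
  (0,3): δ = 49.11°  ·
  (0,4): δ = 18.78°  ✓
  (0,5): δ = 5.42°  ✓
  (0,6): δ = 92.86°  ·
  (0,7): δ = 155.02°  ·
  (1,2): δ = 134.33°  ·
  (1,3): δ = 76.11°  ·
  (1,4): δ = 45.77°  ·
  (1,5): δ = 21.58°  ✓
  (1,6): δ = 65.86°  ·
  (1,7): δ = 128.02°  ·
  (2,3): δ = 121.78°  ·
  (2,4): δ = 91.44°  ·
  (2,5): δ = 67.25°  ·
  (2,6): δ = 20.19°  ✓
  (2,7): δ = 82.35°  ·
  (3,4): δ = 149.66°  ·
  (3,5): δ = 125.47°  ·
  (3,6): δ = 38.03°  ✓
  (3,7): δ = 24.13°  ✓
  (4,5): δ = 155.81°  ·
  (4,6): δ = 68.37°  ·
  (4,7): δ = 6.21°  ✓
  (5,6): δ = 92.56°  ·
  (5,7): δ = 30.40°  ✓
  (6,7): δ = 117.84°  ·
antipodal pairs: 8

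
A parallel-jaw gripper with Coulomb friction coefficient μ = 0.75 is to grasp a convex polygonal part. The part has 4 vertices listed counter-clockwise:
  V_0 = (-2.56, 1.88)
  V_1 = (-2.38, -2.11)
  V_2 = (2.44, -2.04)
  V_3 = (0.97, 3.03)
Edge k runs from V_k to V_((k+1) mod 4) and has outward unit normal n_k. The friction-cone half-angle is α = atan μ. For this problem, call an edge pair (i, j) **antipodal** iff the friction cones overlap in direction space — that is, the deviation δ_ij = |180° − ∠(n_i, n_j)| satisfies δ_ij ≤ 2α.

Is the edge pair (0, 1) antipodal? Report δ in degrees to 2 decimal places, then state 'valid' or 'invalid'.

α = atan 0.75 = 36.87°;  2α = 73.74°
edge 0: e_0 = (+0.18, -3.99);  n_0 = (-0.9990, -0.0451)
edge 1: e_1 = (+4.82, +0.07);  n_1 = (+0.0145, -0.9999)
∠(n_0, n_1) = 88.25°
δ = |180° − 88.25°| = 91.75°
91.75° > 2α = 73.74°  →  invalid

δ = 91.75°, invalid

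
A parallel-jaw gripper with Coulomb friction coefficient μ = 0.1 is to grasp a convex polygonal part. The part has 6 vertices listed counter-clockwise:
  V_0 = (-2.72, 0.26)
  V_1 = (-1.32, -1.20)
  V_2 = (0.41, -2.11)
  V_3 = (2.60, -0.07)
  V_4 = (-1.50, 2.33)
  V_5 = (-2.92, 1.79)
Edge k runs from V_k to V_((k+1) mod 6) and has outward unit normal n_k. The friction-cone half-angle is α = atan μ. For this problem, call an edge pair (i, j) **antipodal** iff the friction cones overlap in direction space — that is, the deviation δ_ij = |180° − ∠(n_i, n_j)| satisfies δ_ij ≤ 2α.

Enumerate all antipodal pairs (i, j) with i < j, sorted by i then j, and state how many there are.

count = 1; pairs: (1,3)

α = atan 0.1 = 5.71°;  2α = 11.42°
n_0 = (-0.7218, -0.6921)
n_1 = (-0.4655, -0.8850)
n_2 = (+0.6816, -0.7317)
n_3 = (+0.5052, +0.8630)
n_4 = (-0.3554, +0.9347)
n_5 = (-0.9916, -0.1296)
  (0,1): δ = 161.54°  ·
  (0,2): δ = 90.83°  ·
  (0,3): δ = 15.86°  ·
  (0,4): δ = 67.02°  ·
  (0,5): δ = 143.65°  ·
  (1,2): δ = 109.29°  ·
  (1,3): δ = 2.60°  ✓
  (1,4): δ = 48.57°  ·
  (1,5): δ = 125.19°  ·
  (2,3): δ = 73.31°  ·
  (2,4): δ = 22.15°  ·
  (2,5): δ = 54.48°  ·
  (3,4): δ = 128.84°  ·
  (3,5): δ = 52.21°  ·
  (4,5): δ = 103.37°  ·
antipodal pairs: 1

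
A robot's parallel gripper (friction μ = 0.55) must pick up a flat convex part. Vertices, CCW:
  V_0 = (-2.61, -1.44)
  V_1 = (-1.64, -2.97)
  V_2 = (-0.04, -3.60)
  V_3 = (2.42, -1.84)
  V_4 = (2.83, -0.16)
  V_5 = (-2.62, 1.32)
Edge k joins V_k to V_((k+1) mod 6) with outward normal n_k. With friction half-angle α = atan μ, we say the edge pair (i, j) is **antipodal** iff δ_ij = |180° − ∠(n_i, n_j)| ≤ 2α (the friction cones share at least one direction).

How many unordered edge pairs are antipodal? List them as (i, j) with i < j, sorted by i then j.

count = 6; pairs: (0,3), (0,4), (1,4), (2,4), (2,5), (3,5)

α = atan 0.55 = 28.81°;  2α = 57.62°
n_0 = (-0.8446, -0.5354)
n_1 = (-0.3664, -0.9305)
n_2 = (+0.5819, -0.8133)
n_3 = (+0.9715, -0.2371)
n_4 = (+0.2621, +0.9650)
n_5 = (-1.0000, -0.0036)
  (0,1): δ = 143.87°  ·
  (0,2): δ = 86.79°  ·
  (0,3): δ = 46.09°  ✓
  (0,4): δ = 42.43°  ✓
  (0,5): δ = 147.83°  ·
  (1,2): δ = 122.93°  ·
  (1,3): δ = 82.22°  ·
  (1,4): δ = 6.30°  ✓
  (1,5): δ = 111.70°  ·
  (2,3): δ = 139.30°  ·
  (2,4): δ = 50.77°  ✓
  (2,5): δ = 54.63°  ✓
  (3,4): δ = 91.48°  ·
  (3,5): δ = 13.92°  ✓
  (4,5): δ = 74.60°  ·
antipodal pairs: 6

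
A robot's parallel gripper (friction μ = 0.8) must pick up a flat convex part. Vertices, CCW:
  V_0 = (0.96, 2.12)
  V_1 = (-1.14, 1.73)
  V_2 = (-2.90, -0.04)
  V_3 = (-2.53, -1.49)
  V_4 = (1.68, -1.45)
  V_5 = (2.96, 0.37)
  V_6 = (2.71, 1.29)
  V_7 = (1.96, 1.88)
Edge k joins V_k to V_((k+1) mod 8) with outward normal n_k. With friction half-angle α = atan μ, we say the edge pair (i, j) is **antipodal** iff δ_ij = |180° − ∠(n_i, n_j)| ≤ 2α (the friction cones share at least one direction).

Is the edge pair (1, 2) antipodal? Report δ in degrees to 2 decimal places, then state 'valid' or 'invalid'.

δ = 120.85°, invalid

α = atan 0.8 = 38.66°;  2α = 77.32°
edge 1: e_1 = (-1.76, -1.77);  n_1 = (-0.7091, +0.7051)
edge 2: e_2 = (+0.37, -1.45);  n_2 = (-0.9690, -0.2472)
∠(n_1, n_2) = 59.15°
δ = |180° − 59.15°| = 120.85°
120.85° > 2α = 77.32°  →  invalid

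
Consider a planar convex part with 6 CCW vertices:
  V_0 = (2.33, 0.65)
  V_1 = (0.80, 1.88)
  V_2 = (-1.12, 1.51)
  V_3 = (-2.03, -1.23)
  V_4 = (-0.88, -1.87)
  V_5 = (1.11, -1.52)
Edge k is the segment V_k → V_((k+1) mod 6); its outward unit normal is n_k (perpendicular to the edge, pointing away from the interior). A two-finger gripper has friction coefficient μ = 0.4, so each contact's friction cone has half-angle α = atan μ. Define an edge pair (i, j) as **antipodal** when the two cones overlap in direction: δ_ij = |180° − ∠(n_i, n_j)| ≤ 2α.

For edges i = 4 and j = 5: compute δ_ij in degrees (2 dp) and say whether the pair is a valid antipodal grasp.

δ = 129.32°, invalid

α = atan 0.4 = 21.80°;  2α = 43.60°
edge 4: e_4 = (+1.99, +0.35);  n_4 = (+0.1732, -0.9849)
edge 5: e_5 = (+1.22, +2.17);  n_5 = (+0.8717, -0.4901)
∠(n_4, n_5) = 50.68°
δ = |180° − 50.68°| = 129.32°
129.32° > 2α = 43.60°  →  invalid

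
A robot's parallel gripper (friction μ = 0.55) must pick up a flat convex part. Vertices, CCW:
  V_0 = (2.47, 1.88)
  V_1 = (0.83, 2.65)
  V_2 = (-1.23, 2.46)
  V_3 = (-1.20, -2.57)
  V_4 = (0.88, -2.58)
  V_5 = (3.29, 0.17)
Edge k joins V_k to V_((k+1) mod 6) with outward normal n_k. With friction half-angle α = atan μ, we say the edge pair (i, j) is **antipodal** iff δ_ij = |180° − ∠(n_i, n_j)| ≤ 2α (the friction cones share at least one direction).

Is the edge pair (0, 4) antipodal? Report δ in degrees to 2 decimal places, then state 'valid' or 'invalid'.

δ = 73.92°, invalid

α = atan 0.55 = 28.81°;  2α = 57.62°
edge 0: e_0 = (-1.64, +0.77);  n_0 = (+0.4250, +0.9052)
edge 4: e_4 = (+2.41, +2.75);  n_4 = (+0.7521, -0.6591)
∠(n_0, n_4) = 106.08°
δ = |180° − 106.08°| = 73.92°
73.92° > 2α = 57.62°  →  invalid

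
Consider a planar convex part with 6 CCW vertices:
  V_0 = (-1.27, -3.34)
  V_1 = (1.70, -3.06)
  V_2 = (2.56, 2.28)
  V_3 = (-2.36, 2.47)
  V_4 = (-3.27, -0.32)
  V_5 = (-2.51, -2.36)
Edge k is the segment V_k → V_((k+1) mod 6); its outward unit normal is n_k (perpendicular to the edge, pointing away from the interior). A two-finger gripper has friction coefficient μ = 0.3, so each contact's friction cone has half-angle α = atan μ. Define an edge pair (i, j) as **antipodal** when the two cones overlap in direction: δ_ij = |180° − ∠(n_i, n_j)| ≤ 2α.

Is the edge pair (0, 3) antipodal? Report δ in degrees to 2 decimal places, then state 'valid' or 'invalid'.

α = atan 0.3 = 16.70°;  2α = 33.40°
edge 0: e_0 = (+2.97, +0.28);  n_0 = (+0.0939, -0.9956)
edge 3: e_3 = (-0.91, -2.79);  n_3 = (-0.9507, +0.3101)
∠(n_0, n_3) = 113.45°
δ = |180° − 113.45°| = 66.55°
66.55° > 2α = 33.40°  →  invalid

δ = 66.55°, invalid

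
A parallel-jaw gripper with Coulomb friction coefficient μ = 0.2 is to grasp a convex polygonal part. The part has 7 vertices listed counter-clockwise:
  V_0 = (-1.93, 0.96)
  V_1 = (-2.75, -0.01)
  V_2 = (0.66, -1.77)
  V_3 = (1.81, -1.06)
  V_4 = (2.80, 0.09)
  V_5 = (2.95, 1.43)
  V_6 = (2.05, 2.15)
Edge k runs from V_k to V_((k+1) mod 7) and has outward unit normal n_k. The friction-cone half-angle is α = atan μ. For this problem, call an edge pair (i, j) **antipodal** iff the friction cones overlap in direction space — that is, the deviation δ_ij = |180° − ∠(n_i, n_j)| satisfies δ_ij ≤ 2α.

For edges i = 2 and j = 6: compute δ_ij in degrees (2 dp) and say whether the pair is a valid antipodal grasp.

δ = 15.04°, valid

α = atan 0.2 = 11.31°;  2α = 22.62°
edge 2: e_2 = (+1.15, +0.71);  n_2 = (+0.5253, -0.8509)
edge 6: e_6 = (-3.98, -1.19);  n_6 = (-0.2865, +0.9581)
∠(n_2, n_6) = 164.96°
δ = |180° − 164.96°| = 15.04°
15.04° ≤ 2α = 22.62°  →  valid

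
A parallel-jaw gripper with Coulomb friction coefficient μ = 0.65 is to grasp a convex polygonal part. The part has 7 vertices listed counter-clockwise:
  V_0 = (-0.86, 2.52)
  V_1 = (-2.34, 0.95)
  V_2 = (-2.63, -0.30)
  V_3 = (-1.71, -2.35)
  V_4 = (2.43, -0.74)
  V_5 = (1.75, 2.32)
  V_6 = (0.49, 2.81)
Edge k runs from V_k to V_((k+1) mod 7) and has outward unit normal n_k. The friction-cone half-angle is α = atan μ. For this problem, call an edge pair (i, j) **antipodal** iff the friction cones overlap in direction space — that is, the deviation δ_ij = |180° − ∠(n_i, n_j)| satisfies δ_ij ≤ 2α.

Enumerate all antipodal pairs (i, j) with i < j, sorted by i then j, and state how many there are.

α = atan 0.65 = 33.02°;  2α = 66.05°
n_0 = (-0.7277, +0.6859)
n_1 = (-0.9741, +0.2260)
n_2 = (-0.9123, -0.4094)
n_3 = (+0.3624, -0.9320)
n_4 = (+0.9762, +0.2169)
n_5 = (+0.3624, +0.9320)
n_6 = (-0.2100, +0.9777)
  (0,1): δ = 149.75°  ·
  (0,2): δ = 112.52°  ·
  (0,3): δ = 25.44°  ✓
  (0,4): δ = 55.84°  ✓
  (0,5): δ = 112.06°  ·
  (0,6): δ = 145.43°  ·
  (1,2): δ = 142.77°  ·
  (1,3): δ = 55.69°  ✓
  (1,4): δ = 25.59°  ✓
  (1,5): δ = 81.81°  ·
  (1,6): δ = 115.19°  ·
  (2,3): δ = 92.92°  ·
  (2,4): δ = 11.64°  ✓
  (2,5): δ = 44.58°  ✓
  (2,6): δ = 77.95°  ·
  (3,4): δ = 98.72°  ·
  (3,5): δ = 42.50°  ✓
  (3,6): δ = 9.13°  ✓
  (4,5): δ = 123.78°  ·
  (4,6): δ = 90.41°  ·
  (5,6): δ = 146.63°  ·
antipodal pairs: 8

count = 8; pairs: (0,3), (0,4), (1,3), (1,4), (2,4), (2,5), (3,5), (3,6)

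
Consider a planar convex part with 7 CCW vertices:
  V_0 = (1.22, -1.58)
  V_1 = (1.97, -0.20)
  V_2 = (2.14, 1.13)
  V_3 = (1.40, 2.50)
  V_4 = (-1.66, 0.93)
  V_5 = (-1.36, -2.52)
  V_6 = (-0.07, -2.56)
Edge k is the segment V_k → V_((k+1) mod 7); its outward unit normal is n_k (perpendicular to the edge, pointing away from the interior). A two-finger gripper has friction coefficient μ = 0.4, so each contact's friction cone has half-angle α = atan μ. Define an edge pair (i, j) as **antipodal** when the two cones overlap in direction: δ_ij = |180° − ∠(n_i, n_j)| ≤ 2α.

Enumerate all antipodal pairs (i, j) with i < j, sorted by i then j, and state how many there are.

α = atan 0.4 = 21.80°;  2α = 43.60°
n_0 = (+0.8786, -0.4775)
n_1 = (+0.9919, -0.1268)
n_2 = (+0.8799, +0.4752)
n_3 = (-0.4565, +0.8897)
n_4 = (-0.9962, -0.0866)
n_5 = (-0.0310, -0.9995)
n_6 = (+0.6049, -0.7963)
  (0,1): δ = 158.76°  ·
  (0,2): δ = 123.10°  ·
  (0,3): δ = 34.32°  ✓
  (0,4): δ = 33.49°  ✓
  (0,5): δ = 116.75°  ·
  (0,6): δ = 155.75°  ·
  (1,2): δ = 144.34°  ·
  (1,3): δ = 55.55°  ·
  (1,4): δ = 12.25°  ✓
  (1,5): δ = 95.51°  ·
  (1,6): δ = 134.51°  ·
  (2,3): δ = 91.21°  ·
  (2,4): δ = 23.41°  ✓
  (2,5): δ = 59.85°  ·
  (2,6): δ = 98.85°  ·
  (3,4): δ = 112.19°  ·
  (3,5): δ = 28.94°  ✓
  (3,6): δ = 10.06°  ✓
  (4,5): δ = 96.75°  ·
  (4,6): δ = 57.75°  ·
  (5,6): δ = 141.00°  ·
antipodal pairs: 6

count = 6; pairs: (0,3), (0,4), (1,4), (2,4), (3,5), (3,6)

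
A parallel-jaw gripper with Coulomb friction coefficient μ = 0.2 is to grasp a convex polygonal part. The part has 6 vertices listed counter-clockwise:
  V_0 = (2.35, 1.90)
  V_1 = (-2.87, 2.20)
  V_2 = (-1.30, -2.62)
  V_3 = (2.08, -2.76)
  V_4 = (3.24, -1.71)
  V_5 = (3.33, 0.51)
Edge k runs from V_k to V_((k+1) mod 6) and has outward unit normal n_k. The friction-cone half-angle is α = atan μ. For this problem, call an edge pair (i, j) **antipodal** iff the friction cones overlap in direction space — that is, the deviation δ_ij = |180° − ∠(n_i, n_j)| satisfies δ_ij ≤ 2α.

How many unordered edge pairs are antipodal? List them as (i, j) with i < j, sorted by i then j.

α = atan 0.2 = 11.31°;  2α = 22.62°
n_0 = (+0.0574, +0.9984)
n_1 = (-0.9508, -0.3097)
n_2 = (-0.0414, -0.9991)
n_3 = (+0.6711, -0.7414)
n_4 = (+0.9992, -0.0405)
n_5 = (+0.8173, +0.5762)
  (0,1): δ = 68.67°  ·
  (0,2): δ = 0.92°  ✓
  (0,3): δ = 45.44°  ·
  (0,4): δ = 90.97°  ·
  (0,5): δ = 128.47°  ·
  (1,2): δ = 110.41°  ·
  (1,3): δ = 65.89°  ·
  (1,4): δ = 20.36°  ✓
  (1,5): δ = 17.14°  ✓
  (2,3): δ = 135.48°  ·
  (2,4): δ = 89.95°  ·
  (2,5): δ = 52.44°  ·
  (3,4): δ = 134.47°  ·
  (3,5): δ = 96.97°  ·
  (4,5): δ = 142.49°  ·
antipodal pairs: 3

count = 3; pairs: (0,2), (1,4), (1,5)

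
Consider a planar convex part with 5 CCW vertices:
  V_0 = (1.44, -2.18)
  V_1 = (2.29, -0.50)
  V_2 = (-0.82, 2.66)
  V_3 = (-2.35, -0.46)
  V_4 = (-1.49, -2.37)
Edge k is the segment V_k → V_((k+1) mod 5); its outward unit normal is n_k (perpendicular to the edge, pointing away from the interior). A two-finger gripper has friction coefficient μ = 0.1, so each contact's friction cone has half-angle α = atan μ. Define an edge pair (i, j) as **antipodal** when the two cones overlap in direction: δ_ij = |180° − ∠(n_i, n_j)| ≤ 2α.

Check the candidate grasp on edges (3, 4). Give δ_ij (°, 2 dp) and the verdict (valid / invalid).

δ = 110.53°, invalid

α = atan 0.1 = 5.71°;  2α = 11.42°
edge 3: e_3 = (+0.86, -1.91);  n_3 = (-0.9118, -0.4106)
edge 4: e_4 = (+2.93, +0.19);  n_4 = (+0.0647, -0.9979)
∠(n_3, n_4) = 69.47°
δ = |180° − 69.47°| = 110.53°
110.53° > 2α = 11.42°  →  invalid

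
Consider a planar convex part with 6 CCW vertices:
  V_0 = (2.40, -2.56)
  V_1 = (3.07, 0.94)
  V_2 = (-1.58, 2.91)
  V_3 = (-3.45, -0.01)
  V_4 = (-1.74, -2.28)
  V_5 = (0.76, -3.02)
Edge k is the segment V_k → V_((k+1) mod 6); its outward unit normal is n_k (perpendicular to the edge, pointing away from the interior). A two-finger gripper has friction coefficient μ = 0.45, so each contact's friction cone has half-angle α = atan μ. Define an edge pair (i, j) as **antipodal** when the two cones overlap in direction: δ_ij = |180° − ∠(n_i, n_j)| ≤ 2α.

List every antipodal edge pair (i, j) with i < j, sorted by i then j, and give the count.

α = atan 0.45 = 24.23°;  2α = 48.46°
n_0 = (+0.9822, -0.1880)
n_1 = (+0.3901, +0.9208)
n_2 = (-0.8421, +0.5393)
n_3 = (-0.7987, -0.6017)
n_4 = (-0.2838, -0.9589)
n_5 = (+0.2701, -0.9628)
  (0,1): δ = 102.12°  ·
  (0,2): δ = 21.80°  ✓
  (0,3): δ = 47.83°  ✓
  (0,4): δ = 84.35°  ·
  (0,5): δ = 116.51°  ·
  (1,2): δ = 99.68°  ·
  (1,3): δ = 30.05°  ✓
  (1,4): δ = 6.47°  ✓
  (1,5): δ = 38.63°  ✓
  (2,3): δ = 110.37°  ·
  (2,4): δ = 73.85°  ·
  (2,5): δ = 41.70°  ✓
  (3,4): δ = 143.48°  ·
  (3,5): δ = 111.32°  ·
  (4,5): δ = 147.84°  ·
antipodal pairs: 6

count = 6; pairs: (0,2), (0,3), (1,3), (1,4), (1,5), (2,5)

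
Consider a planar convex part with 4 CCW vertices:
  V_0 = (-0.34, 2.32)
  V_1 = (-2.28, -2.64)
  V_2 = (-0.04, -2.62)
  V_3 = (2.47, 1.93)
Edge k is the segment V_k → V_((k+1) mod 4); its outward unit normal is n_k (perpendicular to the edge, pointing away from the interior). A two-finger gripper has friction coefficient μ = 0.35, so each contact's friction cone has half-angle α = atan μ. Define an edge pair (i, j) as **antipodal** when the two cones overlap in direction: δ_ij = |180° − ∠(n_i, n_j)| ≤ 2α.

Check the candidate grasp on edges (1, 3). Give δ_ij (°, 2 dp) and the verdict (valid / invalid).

δ = 8.41°, valid

α = atan 0.35 = 19.29°;  2α = 38.58°
edge 1: e_1 = (+2.24, +0.02);  n_1 = (+0.0089, -1.0000)
edge 3: e_3 = (-2.81, +0.39);  n_3 = (+0.1375, +0.9905)
∠(n_1, n_3) = 171.59°
δ = |180° − 171.59°| = 8.41°
8.41° ≤ 2α = 38.58°  →  valid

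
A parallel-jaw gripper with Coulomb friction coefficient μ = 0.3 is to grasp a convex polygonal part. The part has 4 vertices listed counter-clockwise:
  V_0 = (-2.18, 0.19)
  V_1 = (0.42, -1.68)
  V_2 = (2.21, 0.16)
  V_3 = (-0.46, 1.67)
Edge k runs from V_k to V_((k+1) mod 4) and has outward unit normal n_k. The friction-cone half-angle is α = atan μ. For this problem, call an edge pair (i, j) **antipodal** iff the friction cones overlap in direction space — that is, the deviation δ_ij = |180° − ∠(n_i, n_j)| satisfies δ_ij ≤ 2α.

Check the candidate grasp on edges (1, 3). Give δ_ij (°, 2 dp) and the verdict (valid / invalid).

δ = 5.08°, valid

α = atan 0.3 = 16.70°;  2α = 33.40°
edge 1: e_1 = (+1.79, +1.84);  n_1 = (+0.7168, -0.6973)
edge 3: e_3 = (-1.72, -1.48);  n_3 = (-0.6522, +0.7580)
∠(n_1, n_3) = 174.92°
δ = |180° − 174.92°| = 5.08°
5.08° ≤ 2α = 33.40°  →  valid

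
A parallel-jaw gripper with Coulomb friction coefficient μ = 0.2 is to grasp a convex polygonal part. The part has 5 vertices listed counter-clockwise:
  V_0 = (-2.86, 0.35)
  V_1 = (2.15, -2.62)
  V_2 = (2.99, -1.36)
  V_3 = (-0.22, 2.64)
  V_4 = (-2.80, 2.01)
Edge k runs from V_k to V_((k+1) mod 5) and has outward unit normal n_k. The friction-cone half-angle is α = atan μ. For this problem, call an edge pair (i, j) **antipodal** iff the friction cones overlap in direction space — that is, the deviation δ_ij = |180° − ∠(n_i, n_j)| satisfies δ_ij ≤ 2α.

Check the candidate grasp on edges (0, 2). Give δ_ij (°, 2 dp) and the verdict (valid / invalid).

α = atan 0.2 = 11.31°;  2α = 22.62°
edge 0: e_0 = (+5.01, -2.97);  n_0 = (-0.5099, -0.8602)
edge 2: e_2 = (-3.21, +4.00);  n_2 = (+0.7799, +0.6259)
∠(n_0, n_2) = 159.41°
δ = |180° − 159.41°| = 20.59°
20.59° ≤ 2α = 22.62°  →  valid

δ = 20.59°, valid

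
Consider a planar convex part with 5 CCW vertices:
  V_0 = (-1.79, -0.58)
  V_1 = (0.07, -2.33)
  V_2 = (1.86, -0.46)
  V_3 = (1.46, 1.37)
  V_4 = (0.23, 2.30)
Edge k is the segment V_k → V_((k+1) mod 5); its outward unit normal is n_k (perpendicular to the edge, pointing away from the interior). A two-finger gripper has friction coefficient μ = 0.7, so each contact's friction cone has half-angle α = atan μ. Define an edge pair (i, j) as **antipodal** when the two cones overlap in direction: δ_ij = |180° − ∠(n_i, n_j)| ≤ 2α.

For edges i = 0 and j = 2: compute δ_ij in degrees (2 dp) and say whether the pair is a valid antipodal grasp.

α = atan 0.7 = 34.99°;  2α = 69.98°
edge 0: e_0 = (+1.86, -1.75);  n_0 = (-0.6852, -0.7283)
edge 2: e_2 = (-0.40, +1.83);  n_2 = (+0.9769, +0.2135)
∠(n_0, n_2) = 145.58°
δ = |180° − 145.58°| = 34.42°
34.42° ≤ 2α = 69.98°  →  valid

δ = 34.42°, valid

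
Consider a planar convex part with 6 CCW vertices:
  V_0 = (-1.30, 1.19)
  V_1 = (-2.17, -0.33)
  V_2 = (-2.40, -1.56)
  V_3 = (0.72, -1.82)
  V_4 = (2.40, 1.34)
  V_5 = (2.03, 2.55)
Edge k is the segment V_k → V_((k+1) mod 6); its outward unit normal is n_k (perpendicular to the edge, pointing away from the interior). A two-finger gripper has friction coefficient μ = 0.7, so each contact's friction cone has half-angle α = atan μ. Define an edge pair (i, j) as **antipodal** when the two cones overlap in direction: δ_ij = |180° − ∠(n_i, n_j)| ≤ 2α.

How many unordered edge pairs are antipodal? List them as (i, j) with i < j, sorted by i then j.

α = atan 0.7 = 34.99°;  2α = 69.98°
n_0 = (-0.8679, +0.4968)
n_1 = (-0.9830, +0.1838)
n_2 = (-0.0830, -0.9965)
n_3 = (+0.8830, -0.4694)
n_4 = (+0.9563, +0.2924)
n_5 = (-0.3781, +0.9258)
  (0,1): δ = 160.81°  ·
  (0,2): δ = 64.98°  ✓
  (0,3): δ = 1.79°  ✓
  (0,4): δ = 46.79°  ✓
  (0,5): δ = 142.00°  ·
  (1,2): δ = 84.17°  ·
  (1,3): δ = 17.41°  ✓
  (1,4): δ = 27.59°  ✓
  (1,5): δ = 122.81°  ·
  (2,3): δ = 113.23°  ·
  (2,4): δ = 68.23°  ✓
  (2,5): δ = 26.98°  ✓
  (3,4): δ = 135.00°  ·
  (3,5): δ = 39.79°  ✓
  (4,5): δ = 84.79°  ·
antipodal pairs: 8

count = 8; pairs: (0,2), (0,3), (0,4), (1,3), (1,4), (2,4), (2,5), (3,5)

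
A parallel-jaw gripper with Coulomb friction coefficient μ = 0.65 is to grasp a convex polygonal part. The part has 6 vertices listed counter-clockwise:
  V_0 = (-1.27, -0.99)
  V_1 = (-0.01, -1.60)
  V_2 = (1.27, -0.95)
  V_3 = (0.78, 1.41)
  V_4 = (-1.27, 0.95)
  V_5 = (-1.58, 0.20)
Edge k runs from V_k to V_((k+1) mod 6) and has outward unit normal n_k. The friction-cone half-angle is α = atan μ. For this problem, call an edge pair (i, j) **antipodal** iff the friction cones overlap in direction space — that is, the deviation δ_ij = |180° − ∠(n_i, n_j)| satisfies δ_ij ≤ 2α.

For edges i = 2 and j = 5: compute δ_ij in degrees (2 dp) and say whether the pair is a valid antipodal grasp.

α = atan 0.65 = 33.02°;  2α = 66.05°
edge 2: e_2 = (-0.49, +2.36);  n_2 = (+0.9791, +0.2033)
edge 5: e_5 = (+0.31, -1.19);  n_5 = (-0.9677, -0.2521)
∠(n_2, n_5) = 177.13°
δ = |180° − 177.13°| = 2.87°
2.87° ≤ 2α = 66.05°  →  valid

δ = 2.87°, valid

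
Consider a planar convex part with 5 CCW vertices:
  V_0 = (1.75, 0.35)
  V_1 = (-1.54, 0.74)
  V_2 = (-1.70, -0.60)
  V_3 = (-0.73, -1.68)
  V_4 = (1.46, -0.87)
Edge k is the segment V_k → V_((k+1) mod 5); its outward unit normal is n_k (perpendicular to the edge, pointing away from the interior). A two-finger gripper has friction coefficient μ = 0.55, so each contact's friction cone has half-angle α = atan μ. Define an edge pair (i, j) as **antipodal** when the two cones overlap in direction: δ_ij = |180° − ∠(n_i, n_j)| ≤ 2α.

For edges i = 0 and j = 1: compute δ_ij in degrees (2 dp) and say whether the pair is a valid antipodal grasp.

α = atan 0.55 = 28.81°;  2α = 57.62°
edge 0: e_0 = (-3.29, +0.39);  n_0 = (+0.1177, +0.9930)
edge 1: e_1 = (-0.16, -1.34);  n_1 = (-0.9929, +0.1186)
∠(n_0, n_1) = 89.95°
δ = |180° − 89.95°| = 90.05°
90.05° > 2α = 57.62°  →  invalid

δ = 90.05°, invalid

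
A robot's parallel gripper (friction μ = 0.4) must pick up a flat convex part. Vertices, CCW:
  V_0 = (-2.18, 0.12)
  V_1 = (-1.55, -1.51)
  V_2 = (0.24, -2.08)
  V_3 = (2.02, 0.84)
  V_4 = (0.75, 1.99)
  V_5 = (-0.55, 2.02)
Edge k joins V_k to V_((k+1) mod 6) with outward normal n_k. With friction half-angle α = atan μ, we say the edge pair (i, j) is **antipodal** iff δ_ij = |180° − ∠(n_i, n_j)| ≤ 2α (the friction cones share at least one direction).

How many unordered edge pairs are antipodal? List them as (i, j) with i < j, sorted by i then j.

count = 4; pairs: (0,3), (1,3), (1,4), (2,5)

α = atan 0.4 = 21.80°;  2α = 43.60°
n_0 = (-0.9328, -0.3605)
n_1 = (-0.3034, -0.9529)
n_2 = (+0.8539, -0.5205)
n_3 = (+0.6712, +0.7413)
n_4 = (+0.0231, +0.9997)
n_5 = (-0.7590, +0.6511)
  (0,1): δ = 128.80°  ·
  (0,2): δ = 52.50°  ·
  (0,3): δ = 26.71°  ✓
  (0,4): δ = 67.55°  ·
  (0,5): δ = 118.24°  ·
  (1,2): δ = 103.70°  ·
  (1,3): δ = 24.50°  ✓
  (1,4): δ = 16.34°  ✓
  (1,5): δ = 67.04°  ·
  (2,3): δ = 100.80°  ·
  (2,4): δ = 59.96°  ·
  (2,5): δ = 9.26°  ✓
  (3,4): δ = 139.16°  ·
  (3,5): δ = 88.46°  ·
  (4,5): δ = 129.30°  ·
antipodal pairs: 4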